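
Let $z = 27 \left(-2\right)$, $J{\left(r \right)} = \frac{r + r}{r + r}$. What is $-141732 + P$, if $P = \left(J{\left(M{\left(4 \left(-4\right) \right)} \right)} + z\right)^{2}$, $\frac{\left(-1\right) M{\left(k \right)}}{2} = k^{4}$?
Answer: $-138923$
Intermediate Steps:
$M{\left(k \right)} = - 2 k^{4}$
$J{\left(r \right)} = 1$ ($J{\left(r \right)} = \frac{2 r}{2 r} = 2 r \frac{1}{2 r} = 1$)
$z = -54$
$P = 2809$ ($P = \left(1 - 54\right)^{2} = \left(-53\right)^{2} = 2809$)
$-141732 + P = -141732 + 2809 = -138923$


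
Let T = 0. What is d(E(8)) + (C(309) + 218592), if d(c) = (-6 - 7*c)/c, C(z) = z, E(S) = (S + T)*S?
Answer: 7004605/32 ≈ 2.1889e+5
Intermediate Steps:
E(S) = S**2 (E(S) = (S + 0)*S = S*S = S**2)
d(c) = (-6 - 7*c)/c
d(E(8)) + (C(309) + 218592) = (-7 - 6/(8**2)) + (309 + 218592) = (-7 - 6/64) + 218901 = (-7 - 6*1/64) + 218901 = (-7 - 3/32) + 218901 = -227/32 + 218901 = 7004605/32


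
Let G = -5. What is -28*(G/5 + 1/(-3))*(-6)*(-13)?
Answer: 2912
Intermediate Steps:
-28*(G/5 + 1/(-3))*(-6)*(-13) = -28*(-5/5 + 1/(-3))*(-6)*(-13) = -28*(-5*⅕ + 1*(-⅓))*(-6)*(-13) = -28*(-1 - ⅓)*(-6)*(-13) = -(-112)*(-6)/3*(-13) = -28*8*(-13) = -224*(-13) = 2912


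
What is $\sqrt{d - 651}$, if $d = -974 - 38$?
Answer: $i \sqrt{1663} \approx 40.78 i$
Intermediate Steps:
$d = -1012$
$\sqrt{d - 651} = \sqrt{-1012 - 651} = \sqrt{-1663} = i \sqrt{1663}$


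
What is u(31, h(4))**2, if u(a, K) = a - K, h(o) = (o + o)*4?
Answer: 1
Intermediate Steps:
h(o) = 8*o (h(o) = (2*o)*4 = 8*o)
u(31, h(4))**2 = (31 - 8*4)**2 = (31 - 1*32)**2 = (31 - 32)**2 = (-1)**2 = 1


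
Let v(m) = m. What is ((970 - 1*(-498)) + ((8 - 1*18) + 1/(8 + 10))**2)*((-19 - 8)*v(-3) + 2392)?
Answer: 1255475329/324 ≈ 3.8749e+6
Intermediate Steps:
((970 - 1*(-498)) + ((8 - 1*18) + 1/(8 + 10))**2)*((-19 - 8)*v(-3) + 2392) = ((970 - 1*(-498)) + ((8 - 1*18) + 1/(8 + 10))**2)*((-19 - 8)*(-3) + 2392) = ((970 + 498) + ((8 - 18) + 1/18)**2)*(-27*(-3) + 2392) = (1468 + (-10 + 1/18)**2)*(81 + 2392) = (1468 + (-179/18)**2)*2473 = (1468 + 32041/324)*2473 = (507673/324)*2473 = 1255475329/324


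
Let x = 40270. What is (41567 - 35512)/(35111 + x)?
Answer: 6055/75381 ≈ 0.080325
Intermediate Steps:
(41567 - 35512)/(35111 + x) = (41567 - 35512)/(35111 + 40270) = 6055/75381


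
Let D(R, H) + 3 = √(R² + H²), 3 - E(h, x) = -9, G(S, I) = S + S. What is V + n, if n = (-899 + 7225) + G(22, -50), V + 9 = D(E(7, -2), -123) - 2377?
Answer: 3981 + 3*√1697 ≈ 4104.6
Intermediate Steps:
G(S, I) = 2*S
E(h, x) = 12 (E(h, x) = 3 - 1*(-9) = 3 + 9 = 12)
D(R, H) = -3 + √(H² + R²) (D(R, H) = -3 + √(R² + H²) = -3 + √(H² + R²))
V = -2389 + 3*√1697 (V = -9 + ((-3 + √((-123)² + 12²)) - 2377) = -9 + ((-3 + √(15129 + 144)) - 2377) = -9 + ((-3 + √15273) - 2377) = -9 + ((-3 + 3*√1697) - 2377) = -9 + (-2380 + 3*√1697) = -2389 + 3*√1697 ≈ -2265.4)
n = 6370 (n = (-899 + 7225) + 2*22 = 6326 + 44 = 6370)
V + n = (-2389 + 3*√1697) + 6370 = 3981 + 3*√1697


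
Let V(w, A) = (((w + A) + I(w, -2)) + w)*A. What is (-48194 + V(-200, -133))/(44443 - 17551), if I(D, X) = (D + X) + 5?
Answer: 12224/6723 ≈ 1.8182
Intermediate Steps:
I(D, X) = 5 + D + X
V(w, A) = A*(3 + A + 3*w) (V(w, A) = (((w + A) + (5 + w - 2)) + w)*A = (((A + w) + (3 + w)) + w)*A = ((3 + A + 2*w) + w)*A = (3 + A + 3*w)*A = A*(3 + A + 3*w))
(-48194 + V(-200, -133))/(44443 - 17551) = (-48194 - 133*(3 - 133 + 3*(-200)))/(44443 - 17551) = (-48194 - 133*(3 - 133 - 600))/26892 = (-48194 - 133*(-730))*(1/26892) = (-48194 + 97090)*(1/26892) = 48896*(1/26892) = 12224/6723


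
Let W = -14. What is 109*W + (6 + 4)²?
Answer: -1426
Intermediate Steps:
109*W + (6 + 4)² = 109*(-14) + (6 + 4)² = -1526 + 10² = -1526 + 100 = -1426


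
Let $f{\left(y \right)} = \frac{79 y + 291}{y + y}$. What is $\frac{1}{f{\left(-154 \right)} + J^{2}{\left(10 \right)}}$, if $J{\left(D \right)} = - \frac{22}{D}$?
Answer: $\frac{7700}{334143} \approx 0.023044$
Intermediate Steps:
$f{\left(y \right)} = \frac{291 + 79 y}{2 y}$
$\frac{1}{f{\left(-154 \right)} + J^{2}{\left(10 \right)}} = \frac{1}{\frac{291 + 79 \left(-154\right)}{2 \left(-154\right)} + \left(- \frac{22}{10}\right)^{2}} = \frac{1}{\frac{1}{2} \left(- \frac{1}{154}\right) \left(291 - 12166\right) + \left(\left(-22\right) \frac{1}{10}\right)^{2}} = \frac{1}{\frac{1}{2} \left(- \frac{1}{154}\right) \left(-11875\right) + \left(- \frac{11}{5}\right)^{2}} = \frac{1}{\frac{11875}{308} + \frac{121}{25}} = \frac{1}{\frac{334143}{7700}} = \frac{7700}{334143}$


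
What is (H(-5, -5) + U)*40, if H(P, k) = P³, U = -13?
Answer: -5520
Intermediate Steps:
(H(-5, -5) + U)*40 = ((-5)³ - 13)*40 = (-125 - 13)*40 = -138*40 = -5520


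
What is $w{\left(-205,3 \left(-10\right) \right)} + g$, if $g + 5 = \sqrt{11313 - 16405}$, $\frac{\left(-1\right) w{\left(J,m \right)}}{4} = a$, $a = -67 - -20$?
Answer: $183 + 2 i \sqrt{1273} \approx 183.0 + 71.358 i$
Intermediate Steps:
$a = -47$ ($a = -67 + 20 = -47$)
$w{\left(J,m \right)} = 188$ ($w{\left(J,m \right)} = \left(-4\right) \left(-47\right) = 188$)
$g = -5 + 2 i \sqrt{1273}$ ($g = -5 + \sqrt{11313 - 16405} = -5 + \sqrt{-5092} = -5 + 2 i \sqrt{1273} \approx -5.0 + 71.358 i$)
$w{\left(-205,3 \left(-10\right) \right)} + g = 188 - \left(5 - 2 i \sqrt{1273}\right) = 183 + 2 i \sqrt{1273}$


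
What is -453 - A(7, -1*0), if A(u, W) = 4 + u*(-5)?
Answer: -422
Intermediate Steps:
A(u, W) = 4 - 5*u
-453 - A(7, -1*0) = -453 - (4 - 5*7) = -453 - (4 - 35) = -453 - 1*(-31) = -453 + 31 = -422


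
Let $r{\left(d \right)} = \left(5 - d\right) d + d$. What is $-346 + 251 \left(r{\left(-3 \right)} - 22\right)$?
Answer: $-12645$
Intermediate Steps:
$r{\left(d \right)} = d + d \left(5 - d\right)$ ($r{\left(d \right)} = d \left(5 - d\right) + d = d + d \left(5 - d\right)$)
$-346 + 251 \left(r{\left(-3 \right)} - 22\right) = -346 + 251 \left(- 3 \left(6 - -3\right) - 22\right) = -346 + 251 \left(- 3 \left(6 + 3\right) - 22\right) = -346 + 251 \left(\left(-3\right) 9 - 22\right) = -346 + 251 \left(-27 - 22\right) = -346 + 251 \left(-49\right) = -346 - 12299 = -12645$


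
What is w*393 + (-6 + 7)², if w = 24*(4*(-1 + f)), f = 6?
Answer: 188641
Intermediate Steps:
w = 480 (w = 24*(4*(-1 + 6)) = 24*(4*5) = 24*20 = 480)
w*393 + (-6 + 7)² = 480*393 + (-6 + 7)² = 188640 + 1² = 188640 + 1 = 188641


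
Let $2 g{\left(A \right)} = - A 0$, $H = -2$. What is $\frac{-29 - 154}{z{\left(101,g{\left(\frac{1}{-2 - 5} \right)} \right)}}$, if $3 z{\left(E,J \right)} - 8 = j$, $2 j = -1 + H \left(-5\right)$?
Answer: $- \frac{1098}{25} \approx -43.92$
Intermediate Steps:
$g{\left(A \right)} = 0$ ($g{\left(A \right)} = \frac{- A 0}{2} = \frac{1}{2} \cdot 0 = 0$)
$j = \frac{9}{2}$ ($j = \frac{-1 - -10}{2} = \frac{-1 + 10}{2} = \frac{1}{2} \cdot 9 = \frac{9}{2} \approx 4.5$)
$z{\left(E,J \right)} = \frac{25}{6}$ ($z{\left(E,J \right)} = \frac{8}{3} + \frac{1}{3} \cdot \frac{9}{2} = \frac{8}{3} + \frac{3}{2} = \frac{25}{6}$)
$\frac{-29 - 154}{z{\left(101,g{\left(\frac{1}{-2 - 5} \right)} \right)}} = \frac{-29 - 154}{\frac{25}{6}} = \left(-29 - 154\right) \frac{6}{25} = \left(-183\right) \frac{6}{25} = - \frac{1098}{25}$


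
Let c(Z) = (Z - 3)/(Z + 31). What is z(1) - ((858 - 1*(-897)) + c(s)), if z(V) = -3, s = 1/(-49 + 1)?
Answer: -2614001/1487 ≈ -1757.9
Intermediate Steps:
s = -1/48 (s = 1/(-48) = -1/48 ≈ -0.020833)
c(Z) = (-3 + Z)/(31 + Z)
z(1) - ((858 - 1*(-897)) + c(s)) = -3 - ((858 - 1*(-897)) + (-3 - 1/48)/(31 - 1/48)) = -3 - ((858 + 897) - 145/48/(1487/48)) = -3 - (1755 + (48/1487)*(-145/48)) = -3 - (1755 - 145/1487) = -3 - 1*2609540/1487 = -3 - 2609540/1487 = -2614001/1487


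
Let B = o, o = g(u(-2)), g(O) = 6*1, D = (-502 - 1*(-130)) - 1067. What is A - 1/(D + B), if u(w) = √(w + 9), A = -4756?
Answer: -6815347/1433 ≈ -4756.0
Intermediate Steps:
D = -1439 (D = (-502 + 130) - 1067 = -372 - 1067 = -1439)
u(w) = √(9 + w)
g(O) = 6
o = 6
B = 6
A - 1/(D + B) = -4756 - 1/(-1439 + 6) = -4756 - 1/(-1433) = -4756 - 1*(-1/1433) = -4756 + 1/1433 = -6815347/1433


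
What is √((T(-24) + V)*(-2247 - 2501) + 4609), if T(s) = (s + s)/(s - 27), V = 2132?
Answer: I*√2925430159/17 ≈ 3181.6*I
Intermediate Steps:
T(s) = 2*s/(-27 + s) (T(s) = (2*s)/(-27 + s) = 2*s/(-27 + s))
√((T(-24) + V)*(-2247 - 2501) + 4609) = √((2*(-24)/(-27 - 24) + 2132)*(-2247 - 2501) + 4609) = √((2*(-24)/(-51) + 2132)*(-4748) + 4609) = √((2*(-24)*(-1/51) + 2132)*(-4748) + 4609) = √((16/17 + 2132)*(-4748) + 4609) = √((36260/17)*(-4748) + 4609) = √(-172162480/17 + 4609) = √(-172084127/17) = I*√2925430159/17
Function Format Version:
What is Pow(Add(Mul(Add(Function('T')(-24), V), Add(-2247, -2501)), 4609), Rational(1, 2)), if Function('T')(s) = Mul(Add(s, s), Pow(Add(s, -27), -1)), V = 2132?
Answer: Mul(Rational(1, 17), I, Pow(2925430159, Rational(1, 2))) ≈ Mul(3181.6, I)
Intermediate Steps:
Function('T')(s) = Mul(2, s, Pow(Add(-27, s), -1)) (Function('T')(s) = Mul(Mul(2, s), Pow(Add(-27, s), -1)) = Mul(2, s, Pow(Add(-27, s), -1)))
Pow(Add(Mul(Add(Function('T')(-24), V), Add(-2247, -2501)), 4609), Rational(1, 2)) = Pow(Add(Mul(Add(Mul(2, -24, Pow(Add(-27, -24), -1)), 2132), Add(-2247, -2501)), 4609), Rational(1, 2)) = Pow(Add(Mul(Add(Mul(2, -24, Pow(-51, -1)), 2132), -4748), 4609), Rational(1, 2)) = Pow(Add(Mul(Add(Mul(2, -24, Rational(-1, 51)), 2132), -4748), 4609), Rational(1, 2)) = Pow(Add(Mul(Add(Rational(16, 17), 2132), -4748), 4609), Rational(1, 2)) = Pow(Add(Mul(Rational(36260, 17), -4748), 4609), Rational(1, 2)) = Pow(Add(Rational(-172162480, 17), 4609), Rational(1, 2)) = Pow(Rational(-172084127, 17), Rational(1, 2)) = Mul(Rational(1, 17), I, Pow(2925430159, Rational(1, 2)))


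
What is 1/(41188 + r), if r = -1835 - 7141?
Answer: 1/32212 ≈ 3.1044e-5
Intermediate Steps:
r = -8976
1/(41188 + r) = 1/(41188 - 8976) = 1/32212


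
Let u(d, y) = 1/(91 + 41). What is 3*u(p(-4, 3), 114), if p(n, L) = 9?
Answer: 1/44 ≈ 0.022727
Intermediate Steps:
u(d, y) = 1/132
3*u(p(-4, 3), 114) = 3*(1/132) = 1/44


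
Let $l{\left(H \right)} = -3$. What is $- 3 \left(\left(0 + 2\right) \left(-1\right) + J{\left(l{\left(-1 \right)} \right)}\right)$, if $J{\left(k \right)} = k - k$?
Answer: $6$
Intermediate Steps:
$J{\left(k \right)} = 0$
$- 3 \left(\left(0 + 2\right) \left(-1\right) + J{\left(l{\left(-1 \right)} \right)}\right) = - 3 \left(\left(0 + 2\right) \left(-1\right) + 0\right) = - 3 \left(2 \left(-1\right) + 0\right) = - 3 \left(-2 + 0\right) = \left(-3\right) \left(-2\right) = 6$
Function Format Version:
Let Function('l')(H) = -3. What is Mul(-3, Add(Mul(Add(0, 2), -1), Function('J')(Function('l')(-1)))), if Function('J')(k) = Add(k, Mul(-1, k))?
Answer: 6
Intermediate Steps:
Function('J')(k) = 0
Mul(-3, Add(Mul(Add(0, 2), -1), Function('J')(Function('l')(-1)))) = Mul(-3, Add(Mul(Add(0, 2), -1), 0)) = Mul(-3, Add(Mul(2, -1), 0)) = Mul(-3, Add(-2, 0)) = Mul(-3, -2) = 6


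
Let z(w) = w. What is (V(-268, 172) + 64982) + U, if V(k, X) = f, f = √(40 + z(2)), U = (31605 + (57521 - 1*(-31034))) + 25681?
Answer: 210823 + √42 ≈ 2.1083e+5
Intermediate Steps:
U = 145841 (U = (31605 + (57521 + 31034)) + 25681 = (31605 + 88555) + 25681 = 120160 + 25681 = 145841)
f = √42 (f = √(40 + 2) = √42 ≈ 6.4807)
V(k, X) = √42
(V(-268, 172) + 64982) + U = (√42 + 64982) + 145841 = (64982 + √42) + 145841 = 210823 + √42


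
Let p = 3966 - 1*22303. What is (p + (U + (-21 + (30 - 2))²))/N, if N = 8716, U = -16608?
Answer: -8724/2179 ≈ -4.0037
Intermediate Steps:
p = -18337 (p = 3966 - 22303 = -18337)
(p + (U + (-21 + (30 - 2))²))/N = (-18337 + (-16608 + (-21 + (30 - 2))²))/8716 = (-18337 + (-16608 + (-21 + 28)²))*(1/8716) = (-18337 + (-16608 + 7²))*(1/8716) = (-18337 + (-16608 + 49))*(1/8716) = (-18337 - 16559)*(1/8716) = -34896*1/8716 = -8724/2179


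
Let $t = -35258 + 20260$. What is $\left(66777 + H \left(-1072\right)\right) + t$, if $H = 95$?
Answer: $-50061$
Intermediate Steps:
$t = -14998$
$\left(66777 + H \left(-1072\right)\right) + t = \left(66777 + 95 \left(-1072\right)\right) - 14998 = \left(66777 - 101840\right) - 14998 = -35063 - 14998 = -50061$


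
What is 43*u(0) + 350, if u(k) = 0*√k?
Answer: 350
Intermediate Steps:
u(k) = 0
43*u(0) + 350 = 43*0 + 350 = 0 + 350 = 350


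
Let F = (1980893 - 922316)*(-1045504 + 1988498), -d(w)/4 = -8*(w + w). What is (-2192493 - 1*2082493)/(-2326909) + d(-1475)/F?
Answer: 164131791427696418/89338248667492617 ≈ 1.8372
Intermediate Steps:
d(w) = 64*w (d(w) = -(-32)*(w + w) = -(-32)*2*w = -(-64)*w = 64*w)
F = 998231759538 (F = 1058577*942994 = 998231759538)
(-2192493 - 1*2082493)/(-2326909) + d(-1475)/F = (-2192493 - 1*2082493)/(-2326909) + (64*(-1475))/998231759538 = (-2192493 - 2082493)*(-1/2326909) - 94400*1/998231759538 = -4274986*(-1/2326909) - 47200/499115879769 = 4274986/2326909 - 47200/499115879769 = 164131791427696418/89338248667492617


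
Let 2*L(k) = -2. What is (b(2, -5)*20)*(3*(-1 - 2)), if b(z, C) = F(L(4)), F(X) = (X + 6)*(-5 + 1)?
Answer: 3600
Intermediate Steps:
L(k) = -1 (L(k) = (½)*(-2) = -1)
F(X) = -24 - 4*X (F(X) = (6 + X)*(-4) = -24 - 4*X)
b(z, C) = -20 (b(z, C) = -24 - 4*(-1) = -24 + 4 = -20)
(b(2, -5)*20)*(3*(-1 - 2)) = (-20*20)*(3*(-1 - 2)) = -1200*(-3) = -400*(-9) = 3600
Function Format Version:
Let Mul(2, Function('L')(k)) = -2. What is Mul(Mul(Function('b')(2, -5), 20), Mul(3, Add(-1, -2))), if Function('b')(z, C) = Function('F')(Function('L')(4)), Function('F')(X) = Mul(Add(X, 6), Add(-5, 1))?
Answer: 3600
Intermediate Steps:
Function('L')(k) = -1 (Function('L')(k) = Mul(Rational(1, 2), -2) = -1)
Function('F')(X) = Add(-24, Mul(-4, X)) (Function('F')(X) = Mul(Add(6, X), -4) = Add(-24, Mul(-4, X)))
Function('b')(z, C) = -20 (Function('b')(z, C) = Add(-24, Mul(-4, -1)) = Add(-24, 4) = -20)
Mul(Mul(Function('b')(2, -5), 20), Mul(3, Add(-1, -2))) = Mul(Mul(-20, 20), Mul(3, Add(-1, -2))) = Mul(-400, Mul(3, -3)) = Mul(-400, -9) = 3600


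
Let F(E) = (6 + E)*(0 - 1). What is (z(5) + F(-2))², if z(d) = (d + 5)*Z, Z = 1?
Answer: 36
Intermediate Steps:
F(E) = -6 - E (F(E) = (6 + E)*(-1) = -6 - E)
z(d) = 5 + d (z(d) = (d + 5)*1 = (5 + d)*1 = 5 + d)
(z(5) + F(-2))² = ((5 + 5) + (-6 - 1*(-2)))² = (10 + (-6 + 2))² = (10 - 4)² = 6² = 36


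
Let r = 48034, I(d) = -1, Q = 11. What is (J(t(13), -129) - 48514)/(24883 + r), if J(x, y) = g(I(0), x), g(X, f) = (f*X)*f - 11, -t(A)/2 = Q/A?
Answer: -8201209/12322973 ≈ -0.66552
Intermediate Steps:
t(A) = -22/A
g(X, f) = -11 + X*f**2 (g(X, f) = (X*f)*f - 11 = X*f**2 - 11 = -11 + X*f**2)
J(x, y) = -11 - x**2
(J(t(13), -129) - 48514)/(24883 + r) = ((-11 - (-22/13)**2) - 48514)/(24883 + 48034) = ((-11 - (-22*1/13)**2) - 48514)/72917 = ((-11 - (-22/13)**2) - 48514)*(1/72917) = ((-11 - 1*484/169) - 48514)*(1/72917) = ((-11 - 484/169) - 48514)*(1/72917) = (-2343/169 - 48514)*(1/72917) = -8201209/169*1/72917 = -8201209/12322973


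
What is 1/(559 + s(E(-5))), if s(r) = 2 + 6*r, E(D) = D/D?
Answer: 1/567 ≈ 0.0017637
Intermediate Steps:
E(D) = 1
1/(559 + s(E(-5))) = 1/(559 + (2 + 6*1)) = 1/(559 + (2 + 6)) = 1/(559 + 8) = 1/567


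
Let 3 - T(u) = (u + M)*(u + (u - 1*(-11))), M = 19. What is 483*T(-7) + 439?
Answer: 19276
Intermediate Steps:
T(u) = 3 - (11 + 2*u)*(19 + u) (T(u) = 3 - (u + 19)*(u + (u - 1*(-11))) = 3 - (19 + u)*(u + (u + 11)) = 3 - (19 + u)*(u + (11 + u)) = 3 - (19 + u)*(11 + 2*u) = 3 - (11 + 2*u)*(19 + u))
483*T(-7) + 439 = 483*(-206 - 49*(-7) - 2*(-7)²) + 439 = 483*(-206 + 343 - 2*49) + 439 = 483*(-206 + 343 - 98) + 439 = 483*39 + 439 = 18837 + 439 = 19276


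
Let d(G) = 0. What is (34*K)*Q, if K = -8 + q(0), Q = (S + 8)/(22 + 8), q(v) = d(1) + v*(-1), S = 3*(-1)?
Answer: -136/3 ≈ -45.333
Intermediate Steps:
S = -3
q(v) = -v (q(v) = 0 + v*(-1) = 0 - v = -v)
Q = ⅙ (Q = (-3 + 8)/(22 + 8) = 5/30 = 5*(1/30) = ⅙ ≈ 0.16667)
K = -8 (K = -8 - 1*0 = -8 + 0 = -8)
(34*K)*Q = (34*(-8))*(⅙) = -272*⅙ = -136/3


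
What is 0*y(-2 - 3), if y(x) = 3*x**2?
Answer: 0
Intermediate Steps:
0*y(-2 - 3) = 0*(3*(-2 - 3)**2) = 0*(3*(-5)**2) = 0*(3*25) = 0*75 = 0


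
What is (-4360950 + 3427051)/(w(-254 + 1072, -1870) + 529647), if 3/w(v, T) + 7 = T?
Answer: -1752928423/994147416 ≈ -1.7632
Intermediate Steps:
w(v, T) = 3/(-7 + T)
(-4360950 + 3427051)/(w(-254 + 1072, -1870) + 529647) = (-4360950 + 3427051)/(3/(-7 - 1870) + 529647) = -933899/(3/(-1877) + 529647) = -933899/(3*(-1/1877) + 529647) = -933899/(-3/1877 + 529647) = -933899/994147416/1877 = -933899*1877/994147416 = -1752928423/994147416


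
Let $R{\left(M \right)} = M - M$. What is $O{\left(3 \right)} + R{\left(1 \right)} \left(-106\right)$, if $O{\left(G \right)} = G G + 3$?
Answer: $12$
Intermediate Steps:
$R{\left(M \right)} = 0$
$O{\left(G \right)} = 3 + G^{2}$ ($O{\left(G \right)} = G^{2} + 3 = 3 + G^{2}$)
$O{\left(3 \right)} + R{\left(1 \right)} \left(-106\right) = \left(3 + 3^{2}\right) + 0 \left(-106\right) = \left(3 + 9\right) + 0 = 12 + 0 = 12$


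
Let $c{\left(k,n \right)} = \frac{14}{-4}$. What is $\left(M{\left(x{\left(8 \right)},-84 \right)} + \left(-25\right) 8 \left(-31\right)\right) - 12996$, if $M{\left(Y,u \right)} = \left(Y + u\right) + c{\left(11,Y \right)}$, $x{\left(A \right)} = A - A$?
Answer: $- \frac{13767}{2} \approx -6883.5$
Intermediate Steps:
$c{\left(k,n \right)} = - \frac{7}{2}$ ($c{\left(k,n \right)} = 14 \left(- \frac{1}{4}\right) = - \frac{7}{2}$)
$x{\left(A \right)} = 0$
$M{\left(Y,u \right)} = - \frac{7}{2} + Y + u$ ($M{\left(Y,u \right)} = \left(Y + u\right) - \frac{7}{2} = - \frac{7}{2} + Y + u$)
$\left(M{\left(x{\left(8 \right)},-84 \right)} + \left(-25\right) 8 \left(-31\right)\right) - 12996 = \left(\left(- \frac{7}{2} + 0 - 84\right) + \left(-25\right) 8 \left(-31\right)\right) - 12996 = \left(- \frac{175}{2} - -6200\right) - 12996 = \left(- \frac{175}{2} + 6200\right) - 12996 = \frac{12225}{2} - 12996 = - \frac{13767}{2}$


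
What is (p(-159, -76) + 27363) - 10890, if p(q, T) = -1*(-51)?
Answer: 16524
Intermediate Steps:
p(q, T) = 51
(p(-159, -76) + 27363) - 10890 = (51 + 27363) - 10890 = 27414 - 10890 = 16524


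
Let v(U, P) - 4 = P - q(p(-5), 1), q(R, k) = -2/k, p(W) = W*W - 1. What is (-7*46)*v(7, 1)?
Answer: -2254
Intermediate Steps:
p(W) = -1 + W² (p(W) = W² - 1 = -1 + W²)
v(U, P) = 6 + P (v(U, P) = 4 + (P - (-2)/1) = 4 + (P - (-2)) = 4 + (P - 1*(-2)) = 4 + (P + 2) = 4 + (2 + P) = 6 + P)
(-7*46)*v(7, 1) = (-7*46)*(6 + 1) = -322*7 = -2254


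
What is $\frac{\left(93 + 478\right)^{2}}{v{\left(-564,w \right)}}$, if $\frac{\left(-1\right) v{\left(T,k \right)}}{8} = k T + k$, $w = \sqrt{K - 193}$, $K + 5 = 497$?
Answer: $\frac{326041 \sqrt{299}}{1346696} \approx 4.1864$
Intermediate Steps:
$K = 492$ ($K = -5 + 497 = 492$)
$w = \sqrt{299}$ ($w = \sqrt{492 - 193} = \sqrt{299} \approx 17.292$)
$v{\left(T,k \right)} = - 8 k - 8 T k$ ($v{\left(T,k \right)} = - 8 \left(k T + k\right) = - 8 \left(T k + k\right) = - 8 \left(k + T k\right) = - 8 k - 8 T k$)
$\frac{\left(93 + 478\right)^{2}}{v{\left(-564,w \right)}} = \frac{\left(93 + 478\right)^{2}}{\left(-8\right) \sqrt{299} \left(1 - 564\right)} = \frac{571^{2}}{\left(-8\right) \sqrt{299} \left(-563\right)} = \frac{326041}{4504 \sqrt{299}} = 326041 \frac{\sqrt{299}}{1346696} = \frac{326041 \sqrt{299}}{1346696}$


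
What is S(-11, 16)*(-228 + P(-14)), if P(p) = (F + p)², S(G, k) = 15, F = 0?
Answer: -480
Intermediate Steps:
P(p) = p² (P(p) = (0 + p)² = p²)
S(-11, 16)*(-228 + P(-14)) = 15*(-228 + (-14)²) = 15*(-228 + 196) = 15*(-32) = -480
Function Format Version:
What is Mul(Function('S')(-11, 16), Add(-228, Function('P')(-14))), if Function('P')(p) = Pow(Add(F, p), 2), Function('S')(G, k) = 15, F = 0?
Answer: -480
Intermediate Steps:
Function('P')(p) = Pow(p, 2) (Function('P')(p) = Pow(Add(0, p), 2) = Pow(p, 2))
Mul(Function('S')(-11, 16), Add(-228, Function('P')(-14))) = Mul(15, Add(-228, Pow(-14, 2))) = Mul(15, Add(-228, 196)) = Mul(15, -32) = -480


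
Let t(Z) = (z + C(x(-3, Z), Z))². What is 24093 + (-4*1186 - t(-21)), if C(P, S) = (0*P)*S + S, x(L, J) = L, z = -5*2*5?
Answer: 14308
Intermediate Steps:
z = -50 (z = -10*5 = -50)
C(P, S) = S (C(P, S) = 0*S + S = 0 + S = S)
t(Z) = (-50 + Z)²
24093 + (-4*1186 - t(-21)) = 24093 + (-4*1186 - (-50 - 21)²) = 24093 + (-4744 - 1*(-71)²) = 24093 + (-4744 - 1*5041) = 24093 + (-4744 - 5041) = 24093 - 9785 = 14308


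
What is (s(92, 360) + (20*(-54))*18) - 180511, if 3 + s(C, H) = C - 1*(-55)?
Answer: -199807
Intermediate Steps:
s(C, H) = 52 + C (s(C, H) = -3 + (C - 1*(-55)) = -3 + (C + 55) = -3 + (55 + C) = 52 + C)
(s(92, 360) + (20*(-54))*18) - 180511 = ((52 + 92) + (20*(-54))*18) - 180511 = (144 - 1080*18) - 180511 = (144 - 19440) - 180511 = -19296 - 180511 = -199807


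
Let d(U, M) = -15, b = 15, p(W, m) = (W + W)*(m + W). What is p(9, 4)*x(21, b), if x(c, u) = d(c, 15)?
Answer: -3510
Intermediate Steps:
p(W, m) = 2*W*(W + m) (p(W, m) = (2*W)*(W + m) = 2*W*(W + m))
x(c, u) = -15
p(9, 4)*x(21, b) = (2*9*(9 + 4))*(-15) = (2*9*13)*(-15) = 234*(-15) = -3510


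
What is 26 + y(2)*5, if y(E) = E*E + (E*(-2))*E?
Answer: 6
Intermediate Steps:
y(E) = -E² (y(E) = E² + (-2*E)*E = E² - 2*E² = -E²)
26 + y(2)*5 = 26 - 1*2²*5 = 26 - 1*4*5 = 26 - 4*5 = 26 - 20 = 6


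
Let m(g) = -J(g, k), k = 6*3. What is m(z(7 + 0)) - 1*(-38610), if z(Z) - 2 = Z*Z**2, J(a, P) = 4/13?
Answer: 501926/13 ≈ 38610.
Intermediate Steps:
k = 18
J(a, P) = 4/13 (J(a, P) = 4*(1/13) = 4/13)
z(Z) = 2 + Z**3 (z(Z) = 2 + Z*Z**2 = 2 + Z**3)
m(g) = -4/13 (m(g) = -1*4/13 = -4/13)
m(z(7 + 0)) - 1*(-38610) = -4/13 - 1*(-38610) = -4/13 + 38610 = 501926/13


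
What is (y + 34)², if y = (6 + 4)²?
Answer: 17956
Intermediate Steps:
y = 100 (y = 10² = 100)
(y + 34)² = (100 + 34)² = 134² = 17956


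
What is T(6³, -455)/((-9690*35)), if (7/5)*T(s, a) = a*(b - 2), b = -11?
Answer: -169/13566 ≈ -0.012458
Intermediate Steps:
T(s, a) = -65*a/7 (T(s, a) = 5*(a*(-11 - 2))/7 = 5*(a*(-13))/7 = 5*(-13*a)/7 = -65*a/7)
T(6³, -455)/((-9690*35)) = (-65/7*(-455))/((-9690*35)) = 4225/((-1*339150)) = 4225/(-339150) = 4225*(-1/339150) = -169/13566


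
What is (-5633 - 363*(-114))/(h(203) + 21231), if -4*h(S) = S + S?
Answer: 10214/6037 ≈ 1.6919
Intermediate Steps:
h(S) = -S/2 (h(S) = -(S + S)/4 = -S/2)
(-5633 - 363*(-114))/(h(203) + 21231) = (-5633 - 363*(-114))/(-1/2*203 + 21231) = (-5633 + 41382)/(-203/2 + 21231) = 35749/(42259/2) = 35749*(2/42259) = 10214/6037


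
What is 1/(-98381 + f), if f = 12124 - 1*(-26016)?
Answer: -1/60241 ≈ -1.6600e-5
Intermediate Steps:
f = 38140 (f = 12124 + 26016 = 38140)
1/(-98381 + f) = 1/(-98381 + 38140) = 1/(-60241) = -1/60241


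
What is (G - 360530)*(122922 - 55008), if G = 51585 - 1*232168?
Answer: -36749148282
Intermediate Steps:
G = -180583 (G = 51585 - 232168 = -180583)
(G - 360530)*(122922 - 55008) = (-180583 - 360530)*(122922 - 55008) = -541113*67914 = -36749148282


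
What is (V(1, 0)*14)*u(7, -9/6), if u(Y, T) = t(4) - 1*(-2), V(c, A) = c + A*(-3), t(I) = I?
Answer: 84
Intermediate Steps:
V(c, A) = c - 3*A
u(Y, T) = 6 (u(Y, T) = 4 - 1*(-2) = 4 + 2 = 6)
(V(1, 0)*14)*u(7, -9/6) = ((1 - 3*0)*14)*6 = ((1 + 0)*14)*6 = (1*14)*6 = 14*6 = 84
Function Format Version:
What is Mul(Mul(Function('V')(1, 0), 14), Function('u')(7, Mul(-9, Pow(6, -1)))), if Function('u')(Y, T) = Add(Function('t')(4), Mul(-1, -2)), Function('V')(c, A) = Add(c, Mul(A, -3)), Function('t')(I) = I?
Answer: 84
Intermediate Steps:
Function('V')(c, A) = Add(c, Mul(-3, A))
Function('u')(Y, T) = 6 (Function('u')(Y, T) = Add(4, Mul(-1, -2)) = Add(4, 2) = 6)
Mul(Mul(Function('V')(1, 0), 14), Function('u')(7, Mul(-9, Pow(6, -1)))) = Mul(Mul(Add(1, Mul(-3, 0)), 14), 6) = Mul(Mul(Add(1, 0), 14), 6) = Mul(Mul(1, 14), 6) = Mul(14, 6) = 84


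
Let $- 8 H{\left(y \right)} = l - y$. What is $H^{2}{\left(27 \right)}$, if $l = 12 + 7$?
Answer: $1$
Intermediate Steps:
$l = 19$
$H{\left(y \right)} = - \frac{19}{8} + \frac{y}{8}$ ($H{\left(y \right)} = - \frac{19 - y}{8} = - \frac{19}{8} + \frac{y}{8}$)
$H^{2}{\left(27 \right)} = \left(- \frac{19}{8} + \frac{1}{8} \cdot 27\right)^{2} = \left(- \frac{19}{8} + \frac{27}{8}\right)^{2} = 1^{2} = 1$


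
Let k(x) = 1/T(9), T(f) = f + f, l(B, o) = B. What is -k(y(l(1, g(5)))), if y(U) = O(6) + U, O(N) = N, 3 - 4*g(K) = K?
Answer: -1/18 ≈ -0.055556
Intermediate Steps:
g(K) = ¾ - K/4
T(f) = 2*f
y(U) = 6 + U
k(x) = 1/18 (k(x) = 1/(2*9) = 1/18)
-k(y(l(1, g(5)))) = -1*1/18 = -1/18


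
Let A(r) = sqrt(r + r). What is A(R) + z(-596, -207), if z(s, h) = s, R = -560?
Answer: -596 + 4*I*sqrt(70) ≈ -596.0 + 33.466*I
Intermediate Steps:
A(r) = sqrt(2)*sqrt(r) (A(r) = sqrt(2*r) = sqrt(2)*sqrt(r))
A(R) + z(-596, -207) = sqrt(2)*sqrt(-560) - 596 = sqrt(2)*(4*I*sqrt(35)) - 596 = 4*I*sqrt(70) - 596 = -596 + 4*I*sqrt(70)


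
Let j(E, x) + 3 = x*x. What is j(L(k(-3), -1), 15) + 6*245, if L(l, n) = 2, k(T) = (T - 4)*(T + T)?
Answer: 1692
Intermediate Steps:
k(T) = 2*T*(-4 + T) (k(T) = (-4 + T)*(2*T) = 2*T*(-4 + T))
j(E, x) = -3 + x**2 (j(E, x) = -3 + x*x = -3 + x**2)
j(L(k(-3), -1), 15) + 6*245 = (-3 + 15**2) + 6*245 = (-3 + 225) + 1470 = 222 + 1470 = 1692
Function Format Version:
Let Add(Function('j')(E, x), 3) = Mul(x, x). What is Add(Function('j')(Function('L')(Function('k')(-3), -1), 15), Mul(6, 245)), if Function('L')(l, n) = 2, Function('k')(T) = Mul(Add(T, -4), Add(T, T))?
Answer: 1692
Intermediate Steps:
Function('k')(T) = Mul(2, T, Add(-4, T)) (Function('k')(T) = Mul(Add(-4, T), Mul(2, T)) = Mul(2, T, Add(-4, T)))
Function('j')(E, x) = Add(-3, Pow(x, 2)) (Function('j')(E, x) = Add(-3, Mul(x, x)) = Add(-3, Pow(x, 2)))
Add(Function('j')(Function('L')(Function('k')(-3), -1), 15), Mul(6, 245)) = Add(Add(-3, Pow(15, 2)), Mul(6, 245)) = Add(Add(-3, 225), 1470) = Add(222, 1470) = 1692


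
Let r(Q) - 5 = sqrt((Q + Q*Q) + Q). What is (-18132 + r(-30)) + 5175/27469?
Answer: -497925388/27469 + 2*sqrt(210) ≈ -18098.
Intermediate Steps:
r(Q) = 5 + sqrt(Q**2 + 2*Q) (r(Q) = 5 + sqrt((Q + Q*Q) + Q) = 5 + sqrt((Q + Q**2) + Q) = 5 + sqrt(Q**2 + 2*Q))
(-18132 + r(-30)) + 5175/27469 = (-18132 + (5 + sqrt(-30*(2 - 30)))) + 5175/27469 = (-18132 + (5 + sqrt(-30*(-28)))) + 5175*(1/27469) = (-18132 + (5 + sqrt(840))) + 5175/27469 = (-18132 + (5 + 2*sqrt(210))) + 5175/27469 = (-18127 + 2*sqrt(210)) + 5175/27469 = -497925388/27469 + 2*sqrt(210)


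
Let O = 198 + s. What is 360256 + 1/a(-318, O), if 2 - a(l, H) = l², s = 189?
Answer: 36429807231/101122 ≈ 3.6026e+5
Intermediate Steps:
O = 387 (O = 198 + 189 = 387)
a(l, H) = 2 - l²
360256 + 1/a(-318, O) = 360256 + 1/(2 - 1*(-318)²) = 360256 + 1/(2 - 1*101124) = 360256 + 1/(2 - 101124) = 360256 + 1/(-101122) = 360256 - 1/101122 = 36429807231/101122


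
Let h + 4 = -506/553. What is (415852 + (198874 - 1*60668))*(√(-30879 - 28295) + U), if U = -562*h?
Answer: 846332459928/553 + 554058*I*√59174 ≈ 1.5304e+9 + 1.3478e+8*I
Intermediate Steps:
h = -2718/553 (h = -4 - 506/553 = -2718/553 ≈ -4.9150)
U = 1527516/553 (U = -562*(-2718/553) = 1527516/553 ≈ 2762.2)
(415852 + (198874 - 1*60668))*(√(-30879 - 28295) + U) = (415852 + (198874 - 1*60668))*(√(-30879 - 28295) + 1527516/553) = (415852 + (198874 - 60668))*(√(-59174) + 1527516/553) = (415852 + 138206)*(I*√59174 + 1527516/553) = 554058*(1527516/553 + I*√59174) = 846332459928/553 + 554058*I*√59174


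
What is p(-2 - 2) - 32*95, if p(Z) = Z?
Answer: -3044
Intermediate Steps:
p(-2 - 2) - 32*95 = (-2 - 2) - 32*95 = -4 - 3040 = -3044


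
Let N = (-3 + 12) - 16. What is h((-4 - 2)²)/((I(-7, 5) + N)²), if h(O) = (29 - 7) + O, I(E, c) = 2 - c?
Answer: 29/50 ≈ 0.58000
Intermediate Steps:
N = -7 (N = 9 - 16 = -7)
h(O) = 22 + O
h((-4 - 2)²)/((I(-7, 5) + N)²) = (22 + (-4 - 2)²)/(((2 - 1*5) - 7)²) = (22 + (-6)²)/(((2 - 5) - 7)²) = (22 + 36)/((-3 - 7)²) = 58/((-10)²) = 58/100 = 58*(1/100) = 29/50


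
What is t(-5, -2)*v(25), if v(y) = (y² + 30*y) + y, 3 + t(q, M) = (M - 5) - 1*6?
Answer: -22400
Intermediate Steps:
t(q, M) = -14 + M (t(q, M) = -3 + ((M - 5) - 1*6) = -3 + ((-5 + M) - 6) = -3 + (-11 + M) = -14 + M)
v(y) = y² + 31*y
t(-5, -2)*v(25) = (-14 - 2)*(25*(31 + 25)) = -400*56 = -16*1400 = -22400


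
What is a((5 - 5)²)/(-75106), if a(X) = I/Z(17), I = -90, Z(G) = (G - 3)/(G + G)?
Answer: 45/15463 ≈ 0.0029102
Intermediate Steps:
Z(G) = (-3 + G)/(2*G) (Z(G) = (-3 + G)/((2*G)) = (-3 + G)*(1/(2*G)) = (-3 + G)/(2*G))
a(X) = -1530/7 (a(X) = -90*34/(-3 + 17) = -90/((½)*(1/17)*14) = -90/7/17 = -90*17/7 = -1530/7)
a((5 - 5)²)/(-75106) = -1530/7/(-75106) = -1530/7*(-1/75106) = 45/15463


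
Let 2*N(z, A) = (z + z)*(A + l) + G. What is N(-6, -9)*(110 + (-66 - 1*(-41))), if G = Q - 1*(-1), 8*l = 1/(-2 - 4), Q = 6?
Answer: 39185/8 ≈ 4898.1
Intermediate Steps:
l = -1/48 (l = 1/(8*(-2 - 4)) = (⅛)/(-6) = (⅛)*(-⅙) = -1/48 ≈ -0.020833)
G = 7 (G = 6 - 1*(-1) = 6 + 1 = 7)
N(z, A) = 7/2 + z*(-1/48 + A) (N(z, A) = ((z + z)*(A - 1/48) + 7)/2 = ((2*z)*(-1/48 + A) + 7)/2 = (2*z*(-1/48 + A) + 7)/2 = (7 + 2*z*(-1/48 + A))/2 = 7/2 + z*(-1/48 + A))
N(-6, -9)*(110 + (-66 - 1*(-41))) = (7/2 - 1/48*(-6) - 9*(-6))*(110 + (-66 - 1*(-41))) = (7/2 + ⅛ + 54)*(110 + (-66 + 41)) = 461*(110 - 25)/8 = (461/8)*85 = 39185/8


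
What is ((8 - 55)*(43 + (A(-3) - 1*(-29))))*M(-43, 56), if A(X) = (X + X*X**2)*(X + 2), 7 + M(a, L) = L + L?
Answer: -503370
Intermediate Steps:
M(a, L) = -7 + 2*L (M(a, L) = -7 + (L + L) = -7 + 2*L)
A(X) = (2 + X)*(X + X**3) (A(X) = (X + X**3)*(2 + X) = (2 + X)*(X + X**3))
((8 - 55)*(43 + (A(-3) - 1*(-29))))*M(-43, 56) = ((8 - 55)*(43 + (-3*(2 - 3 + (-3)**3 + 2*(-3)**2) - 1*(-29))))*(-7 + 2*56) = (-47*(43 + (-3*(2 - 3 - 27 + 2*9) + 29)))*(-7 + 112) = -47*(43 + (-3*(2 - 3 - 27 + 18) + 29))*105 = -47*(43 + (-3*(-10) + 29))*105 = -47*(43 + (30 + 29))*105 = -47*(43 + 59)*105 = -47*102*105 = -4794*105 = -503370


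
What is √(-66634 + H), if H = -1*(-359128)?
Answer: 41*√174 ≈ 540.83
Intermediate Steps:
H = 359128
√(-66634 + H) = √(-66634 + 359128) = √292494 = 41*√174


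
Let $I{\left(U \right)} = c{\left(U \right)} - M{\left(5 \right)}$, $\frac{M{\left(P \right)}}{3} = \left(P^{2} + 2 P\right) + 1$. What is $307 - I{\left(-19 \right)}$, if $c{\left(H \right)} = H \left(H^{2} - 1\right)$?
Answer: $7255$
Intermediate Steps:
$M{\left(P \right)} = 3 + 3 P^{2} + 6 P$ ($M{\left(P \right)} = 3 \left(\left(P^{2} + 2 P\right) + 1\right) = 3 \left(1 + P^{2} + 2 P\right) = 3 + 3 P^{2} + 6 P$)
$c{\left(H \right)} = H \left(-1 + H^{2}\right)$
$I{\left(U \right)} = -108 + U^{3} - U$ ($I{\left(U \right)} = \left(U^{3} - U\right) - \left(3 + 3 \cdot 5^{2} + 6 \cdot 5\right) = \left(U^{3} - U\right) - \left(3 + 3 \cdot 25 + 30\right) = \left(U^{3} - U\right) - \left(3 + 75 + 30\right) = \left(U^{3} - U\right) - 108 = -108 + U^{3} - U$)
$307 - I{\left(-19 \right)} = 307 - \left(-108 + \left(-19\right)^{3} - -19\right) = 307 - \left(-108 - 6859 + 19\right) = 307 - -6948 = 307 + 6948 = 7255$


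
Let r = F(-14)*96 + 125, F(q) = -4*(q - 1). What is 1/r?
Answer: 1/5885 ≈ 0.00016992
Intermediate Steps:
F(q) = 4 - 4*q (F(q) = -4*(-1 + q) = 4 - 4*q)
r = 5885 (r = (4 - 4*(-14))*96 + 125 = (4 + 56)*96 + 125 = 60*96 + 125 = 5760 + 125 = 5885)
1/r = 1/5885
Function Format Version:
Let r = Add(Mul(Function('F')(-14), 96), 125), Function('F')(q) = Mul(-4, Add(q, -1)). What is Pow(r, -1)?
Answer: Rational(1, 5885) ≈ 0.00016992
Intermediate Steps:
Function('F')(q) = Add(4, Mul(-4, q)) (Function('F')(q) = Mul(-4, Add(-1, q)) = Add(4, Mul(-4, q)))
r = 5885 (r = Add(Mul(Add(4, Mul(-4, -14)), 96), 125) = Add(Mul(Add(4, 56), 96), 125) = Add(Mul(60, 96), 125) = Add(5760, 125) = 5885)
Pow(r, -1) = Pow(5885, -1) = Rational(1, 5885)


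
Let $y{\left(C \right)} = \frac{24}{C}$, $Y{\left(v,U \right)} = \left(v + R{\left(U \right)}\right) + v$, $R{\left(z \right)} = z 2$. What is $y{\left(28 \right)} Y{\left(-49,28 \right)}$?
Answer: $-36$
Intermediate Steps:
$R{\left(z \right)} = 2 z$
$Y{\left(v,U \right)} = 2 U + 2 v$ ($Y{\left(v,U \right)} = \left(v + 2 U\right) + v = 2 U + 2 v$)
$y{\left(28 \right)} Y{\left(-49,28 \right)} = \frac{24}{28} \left(2 \cdot 28 + 2 \left(-49\right)\right) = 24 \cdot \frac{1}{28} \left(56 - 98\right) = \frac{6}{7} \left(-42\right) = -36$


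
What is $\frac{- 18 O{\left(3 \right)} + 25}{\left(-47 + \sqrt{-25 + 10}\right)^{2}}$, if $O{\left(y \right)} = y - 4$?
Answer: $\frac{43}{\left(47 - i \sqrt{15}\right)^{2}} \approx 0.019074 + 0.003165 i$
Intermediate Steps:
$O{\left(y \right)} = -4 + y$ ($O{\left(y \right)} = y - 4 = -4 + y$)
$\frac{- 18 O{\left(3 \right)} + 25}{\left(-47 + \sqrt{-25 + 10}\right)^{2}} = \frac{- 18 \left(-4 + 3\right) + 25}{\left(-47 + \sqrt{-25 + 10}\right)^{2}} = \frac{\left(-18\right) \left(-1\right) + 25}{\left(-47 + \sqrt{-15}\right)^{2}} = \frac{18 + 25}{\left(-47 + i \sqrt{15}\right)^{2}} = \frac{43}{\left(-47 + i \sqrt{15}\right)^{2}}$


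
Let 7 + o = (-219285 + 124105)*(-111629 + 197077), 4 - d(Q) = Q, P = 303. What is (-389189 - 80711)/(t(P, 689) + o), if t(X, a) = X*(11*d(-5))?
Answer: 9398/162658213 ≈ 5.7778e-5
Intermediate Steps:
d(Q) = 4 - Q
t(X, a) = 99*X (t(X, a) = X*(11*(4 - 1*(-5))) = X*(11*(4 + 5)) = X*(11*9) = X*99 = 99*X)
o = -8132940647 (o = -7 + (-219285 + 124105)*(-111629 + 197077) = -7 - 95180*85448 = -7 - 8132940640 = -8132940647)
(-389189 - 80711)/(t(P, 689) + o) = (-389189 - 80711)/(99*303 - 8132940647) = -469900/(29997 - 8132940647) = -469900/(-8132910650) = -469900*(-1/8132910650) = 9398/162658213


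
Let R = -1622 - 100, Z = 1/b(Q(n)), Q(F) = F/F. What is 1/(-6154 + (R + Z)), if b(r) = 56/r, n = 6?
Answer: -56/441055 ≈ -0.00012697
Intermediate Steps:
Q(F) = 1
Z = 1/56 (Z = 1/(56/1) = 1/(56*1) = 1/56 ≈ 0.017857)
R = -1722
1/(-6154 + (R + Z)) = 1/(-6154 + (-1722 + 1/56)) = 1/(-6154 - 96431/56) = 1/(-441055/56) = -56/441055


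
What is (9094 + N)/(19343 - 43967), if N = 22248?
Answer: -15671/12312 ≈ -1.2728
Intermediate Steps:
(9094 + N)/(19343 - 43967) = (9094 + 22248)/(19343 - 43967) = 31342/(-24624) = 31342*(-1/24624) = -15671/12312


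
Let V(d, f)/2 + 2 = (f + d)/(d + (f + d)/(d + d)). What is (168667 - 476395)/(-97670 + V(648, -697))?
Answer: 43069559592/13670457929 ≈ 3.1506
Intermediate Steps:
V(d, f) = -4 + 2*(d + f)/(d + (d + f)/(2*d)) (V(d, f) = -4 + 2*((f + d)/(d + (f + d)/(d + d))) = -4 + 2*((d + f)/(d + (d + f)/((2*d)))) = -4 + 2*((d + f)/(d + (d + f)*(1/(2*d)))) = -4 + 2*((d + f)/(d + (d + f)/(2*d))) = -4 + 2*(d + f)/(d + (d + f)/(2*d)))
(168667 - 476395)/(-97670 + V(648, -697)) = (168667 - 476395)/(-97670 + 4*(-1*648 - 1*(-697) - 1*648² + 648*(-697))/(648 - 697 + 2*648²)) = -307728/(-97670 + 4*(-648 + 697 - 1*419904 - 451656)/(648 - 697 + 2*419904)) = -307728/(-97670 + 4*(-648 + 697 - 419904 - 451656)/(648 - 697 + 839808)) = -307728/(-97670 + 4*(-871511)/839759) = -307728/(-97670 + 4*(1/839759)*(-871511)) = -307728/(-97670 - 3486044/839759) = -307728/(-82022747574/839759) = -307728*(-839759/82022747574) = 43069559592/13670457929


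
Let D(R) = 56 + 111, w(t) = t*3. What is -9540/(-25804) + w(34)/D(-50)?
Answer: 1056297/1077317 ≈ 0.98049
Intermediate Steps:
w(t) = 3*t
D(R) = 167
-9540/(-25804) + w(34)/D(-50) = -9540/(-25804) + (3*34)/167 = -9540*(-1/25804) + 102*(1/167) = 2385/6451 + 102/167 = 1056297/1077317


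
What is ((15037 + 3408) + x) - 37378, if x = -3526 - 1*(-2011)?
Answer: -20448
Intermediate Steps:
x = -1515 (x = -3526 + 2011 = -1515)
((15037 + 3408) + x) - 37378 = ((15037 + 3408) - 1515) - 37378 = (18445 - 1515) - 37378 = 16930 - 37378 = -20448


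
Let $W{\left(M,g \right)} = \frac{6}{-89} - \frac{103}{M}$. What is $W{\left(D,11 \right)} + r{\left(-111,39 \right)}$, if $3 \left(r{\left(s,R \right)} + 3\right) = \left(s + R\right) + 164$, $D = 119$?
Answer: $\frac{849410}{31773} \approx 26.734$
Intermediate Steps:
$r{\left(s,R \right)} = \frac{155}{3} + \frac{R}{3} + \frac{s}{3}$ ($r{\left(s,R \right)} = -3 + \frac{\left(s + R\right) + 164}{3} = -3 + \frac{\left(R + s\right) + 164}{3} = -3 + \frac{164 + R + s}{3} = -3 + \left(\frac{164}{3} + \frac{R}{3} + \frac{s}{3}\right) = \frac{155}{3} + \frac{R}{3} + \frac{s}{3}$)
$W{\left(M,g \right)} = - \frac{6}{89} - \frac{103}{M}$ ($W{\left(M,g \right)} = 6 \left(- \frac{1}{89}\right) - \frac{103}{M} = - \frac{6}{89} - \frac{103}{M}$)
$W{\left(D,11 \right)} + r{\left(-111,39 \right)} = \left(- \frac{6}{89} - \frac{103}{119}\right) + \left(\frac{155}{3} + \frac{1}{3} \cdot 39 + \frac{1}{3} \left(-111\right)\right) = \left(- \frac{6}{89} - \frac{103}{119}\right) + \left(\frac{155}{3} + 13 - 37\right) = \left(- \frac{6}{89} - \frac{103}{119}\right) + \frac{83}{3} = - \frac{9881}{10591} + \frac{83}{3} = \frac{849410}{31773}$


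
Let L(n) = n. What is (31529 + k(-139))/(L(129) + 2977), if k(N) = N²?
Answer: 25425/1553 ≈ 16.372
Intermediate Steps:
(31529 + k(-139))/(L(129) + 2977) = (31529 + (-139)²)/(129 + 2977) = (31529 + 19321)/3106 = 50850*(1/3106) = 25425/1553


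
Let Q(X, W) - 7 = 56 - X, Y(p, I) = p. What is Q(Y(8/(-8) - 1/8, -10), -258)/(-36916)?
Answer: -513/295328 ≈ -0.0017371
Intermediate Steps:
Q(X, W) = 63 - X (Q(X, W) = 7 + (56 - X) = 63 - X)
Q(Y(8/(-8) - 1/8, -10), -258)/(-36916) = (63 - (8/(-8) - 1/8))/(-36916) = (63 - (8*(-1/8) - 1*1/8))*(-1/36916) = (63 - (-1 - 1/8))*(-1/36916) = (63 - 1*(-9/8))*(-1/36916) = (63 + 9/8)*(-1/36916) = (513/8)*(-1/36916) = -513/295328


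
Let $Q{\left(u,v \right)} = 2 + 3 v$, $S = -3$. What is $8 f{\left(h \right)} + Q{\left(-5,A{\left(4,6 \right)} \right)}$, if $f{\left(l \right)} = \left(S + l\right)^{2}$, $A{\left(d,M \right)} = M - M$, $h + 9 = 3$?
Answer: $650$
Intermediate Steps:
$h = -6$ ($h = -9 + 3 = -6$)
$A{\left(d,M \right)} = 0$
$f{\left(l \right)} = \left(-3 + l\right)^{2}$
$8 f{\left(h \right)} + Q{\left(-5,A{\left(4,6 \right)} \right)} = 8 \left(-3 - 6\right)^{2} + \left(2 + 3 \cdot 0\right) = 8 \left(-9\right)^{2} + \left(2 + 0\right) = 8 \cdot 81 + 2 = 648 + 2 = 650$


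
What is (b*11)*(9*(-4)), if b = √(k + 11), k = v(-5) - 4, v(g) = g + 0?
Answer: -396*√2 ≈ -560.03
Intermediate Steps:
v(g) = g
k = -9 (k = -5 - 4 = -9)
b = √2 (b = √(-9 + 11) = √2 ≈ 1.4142)
(b*11)*(9*(-4)) = (√2*11)*(9*(-4)) = (11*√2)*(-36) = -396*√2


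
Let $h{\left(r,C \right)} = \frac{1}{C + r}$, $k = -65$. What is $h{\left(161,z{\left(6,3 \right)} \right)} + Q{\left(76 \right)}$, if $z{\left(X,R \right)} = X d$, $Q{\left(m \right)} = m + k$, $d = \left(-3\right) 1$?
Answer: $\frac{1574}{143} \approx 11.007$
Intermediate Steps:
$d = -3$
$Q{\left(m \right)} = -65 + m$ ($Q{\left(m \right)} = m - 65 = -65 + m$)
$z{\left(X,R \right)} = - 3 X$ ($z{\left(X,R \right)} = X \left(-3\right) = - 3 X$)
$h{\left(161,z{\left(6,3 \right)} \right)} + Q{\left(76 \right)} = \frac{1}{\left(-3\right) 6 + 161} + \left(-65 + 76\right) = \frac{1}{-18 + 161} + 11 = \frac{1}{143} + 11 = \frac{1574}{143}$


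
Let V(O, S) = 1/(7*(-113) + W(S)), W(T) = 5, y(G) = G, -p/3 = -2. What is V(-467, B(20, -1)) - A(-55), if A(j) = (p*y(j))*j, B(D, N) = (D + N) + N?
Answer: -14265901/786 ≈ -18150.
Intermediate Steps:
p = 6 (p = -3*(-2) = 6)
B(D, N) = D + 2*N
A(j) = 6*j² (A(j) = (6*j)*j = 6*j²)
V(O, S) = -1/786 (V(O, S) = 1/(7*(-113) + 5) = 1/(-791 + 5) = 1/(-786) = -1/786)
V(-467, B(20, -1)) - A(-55) = -1/786 - 6*(-55)² = -1/786 - 6*3025 = -1/786 - 1*18150 = -1/786 - 18150 = -14265901/786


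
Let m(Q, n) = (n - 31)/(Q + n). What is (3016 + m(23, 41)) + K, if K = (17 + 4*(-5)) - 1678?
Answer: 42725/32 ≈ 1335.2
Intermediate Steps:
m(Q, n) = (-31 + n)/(Q + n)
K = -1681 (K = (17 - 20) - 1678 = -3 - 1678 = -1681)
(3016 + m(23, 41)) + K = (3016 + (-31 + 41)/(23 + 41)) - 1681 = (3016 + 10/64) - 1681 = (3016 + (1/64)*10) - 1681 = (3016 + 5/32) - 1681 = 96517/32 - 1681 = 42725/32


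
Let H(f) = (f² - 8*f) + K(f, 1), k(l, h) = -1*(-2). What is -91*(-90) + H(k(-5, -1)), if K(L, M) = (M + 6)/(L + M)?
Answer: 24541/3 ≈ 8180.3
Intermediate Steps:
K(L, M) = (6 + M)/(L + M)
k(l, h) = 2
H(f) = f² - 8*f + 7/(1 + f) (H(f) = (f² - 8*f) + (6 + 1)/(f + 1) = (f² - 8*f) + 7/(1 + f) = f² - 8*f + 7/(1 + f))
-91*(-90) + H(k(-5, -1)) = -91*(-90) + (7 + 2*(1 + 2)*(-8 + 2))/(1 + 2) = 8190 + (7 + 2*3*(-6))/3 = 8190 + (7 - 36)/3 = 8190 + (⅓)*(-29) = 8190 - 29/3 = 24541/3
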